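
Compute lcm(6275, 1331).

gcd first: 6275 = 4·1331 + 951; 1331 = 1·951 + 380; 951 = 2·380 + 191; 380 = 1·191 + 189; 191 = 1·189 + 2; 189 = 94·2 + 1; 2 = 2·1 + 0 → gcd = 1
lcm = 6275·1331/gcd = 8352025/1 = 8352025

8352025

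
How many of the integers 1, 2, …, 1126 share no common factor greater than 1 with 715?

Prime factors of 715: 5, 11, 13. Count integers ≤ 1126 divisible by none of them.
By inclusion–exclusion: 1126 − ⌊1126/5⌋ − ⌊1126/11⌋ − ⌊1126/13⌋ + ⌊1126/55⌋ + ⌊1126/65⌋ + ⌊1126/143⌋ − ⌊1126/715⌋ = 756.

756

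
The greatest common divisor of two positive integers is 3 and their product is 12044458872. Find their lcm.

gcd·lcm = product, so lcm = 12044458872/3 = 4014819624.

4014819624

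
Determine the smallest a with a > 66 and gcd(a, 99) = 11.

77

99 = 11·9. Any a with gcd(a, 99) = 11 is a multiple of 11, say 11s, with s coprime to 9.
Need s > 66/11, so s ≥ 7. First s ≥ 7 with gcd(s, 9) = 1 is s = 7. Thus a = 11·7 = 77.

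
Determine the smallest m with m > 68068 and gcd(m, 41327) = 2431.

70499

gcd(m, 41327) = 2431 forces 2431 | m; write m = 2431s. Then gcd(2431s, 2431·17) = 2431·gcd(s, 17), so need gcd(s, 17) = 1.
2431s > 68068 gives s ≥ 29. The least s ≥ 29 coprime to 17 is 29, so m = 2431·29 = 70499.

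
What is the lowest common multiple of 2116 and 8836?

2116 = 2² · 23²; 8836 = 2² · 47²
max exponents: 2² · 23² · 47² = 4674244

4674244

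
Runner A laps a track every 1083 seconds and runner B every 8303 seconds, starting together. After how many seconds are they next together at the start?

gcd first: 8303 = 7·1083 + 722; 1083 = 1·722 + 361; 722 = 2·361 + 0 → gcd = 361
lcm = 1083·8303/gcd = 8992149/361 = 24909

24909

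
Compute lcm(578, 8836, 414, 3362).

888569923068

578 = 2 · 17²; 8836 = 2² · 47²; 414 = 2 · 3² · 23; 3362 = 2 · 41²
lcm takes max exponent of each prime: 2² · 3² · 17² · 23 · 41² · 47² = 888569923068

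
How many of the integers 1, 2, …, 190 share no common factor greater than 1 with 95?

95 = 5·19. Inclusion–exclusion on these primes:
190 − ⌊190/5⌋ − ⌊190/19⌋ + ⌊190/95⌋ = 144

144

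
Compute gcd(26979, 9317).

Euclid: 26979 = 2·9317 + 8345; 9317 = 1·8345 + 972; 8345 = 8·972 + 569; 972 = 1·569 + 403; 569 = 1·403 + 166; 403 = 2·166 + 71; 166 = 2·71 + 24; 71 = 2·24 + 23; 24 = 1·23 + 1; 23 = 23·1 + 0. Last nonzero remainder: 1.

1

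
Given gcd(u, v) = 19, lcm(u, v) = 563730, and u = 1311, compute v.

Using uv = gcd(u,v)·lcm(u,v) = 19·563730 = 10710870, we get v = 10710870/1311 = 8170.

8170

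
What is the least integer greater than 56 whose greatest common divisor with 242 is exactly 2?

58

Multiples of 2 above 56: 2·29, 2·30, … . Need the cofactor coprime to 242/2 = 121.
Checking s = 29, 30, … the first with gcd(s, 121) = 1 is s = 29, giving 58.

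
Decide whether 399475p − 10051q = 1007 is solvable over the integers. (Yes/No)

Yes

By Bézout, 399475p − 10051q = 1007 has integer solutions iff gcd(399475, 10051) | 1007.
Euclid: 399475 = 39·10051 + 7486; 10051 = 1·7486 + 2565; 7486 = 2·2565 + 2356; 2565 = 1·2356 + 209; 2356 = 11·209 + 57; 209 = 3·57 + 38; 57 = 1·38 + 19; 38 = 2·19 + 0. gcd = 19; 1007 mod 19 = 0. Yes.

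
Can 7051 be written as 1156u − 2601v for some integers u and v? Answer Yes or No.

By Bézout, 1156u − 2601v = 7051 has integer solutions iff gcd(1156, 2601) | 7051.
Euclid: 2601 = 2·1156 + 289; 1156 = 4·289 + 0. gcd = 289; 7051 mod 289 = 115. No.

No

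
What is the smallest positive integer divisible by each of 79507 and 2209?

79507 = 43³; 2209 = 47²
max exponents: 43³ · 47² = 175630963

175630963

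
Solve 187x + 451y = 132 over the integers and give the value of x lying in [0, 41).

20

Euclid: 451 = 2·187 + 77; 187 = 2·77 + 33; 77 = 2·33 + 11; 33 = 3·11 + 0 → gcd = 11; 132 = 11·12.
Back-substitution yields 187·(-12) + 451·(5) = 11, so one solution is x = -12·12 = -144, y = 5·12 = 60.
Solutions in x differ by 451/11 = 41; the one in [0, 41) is -144 mod 41 = 20.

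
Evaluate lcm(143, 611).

gcd first: 611 = 4·143 + 39; 143 = 3·39 + 26; 39 = 1·26 + 13; 26 = 2·13 + 0 → gcd = 13
lcm = 143·611/gcd = 87373/13 = 6721

6721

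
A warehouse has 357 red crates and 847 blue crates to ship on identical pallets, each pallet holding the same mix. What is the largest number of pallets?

7

357 = 3 · 7 · 17
847 = 7 · 11²
Common: 7 = 7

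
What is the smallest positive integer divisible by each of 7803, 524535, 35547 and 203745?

7803 = 3³ · 17²; 524535 = 3 · 5 · 11² · 17²; 35547 = 3 · 17² · 41; 203745 = 3 · 5 · 17² · 47
lcm takes max exponent of each prime: 3³ · 5 · 11² · 17² · 41 · 47 = 9097010505

9097010505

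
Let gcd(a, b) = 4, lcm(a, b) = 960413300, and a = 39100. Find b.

98252

Using ab = gcd(a,b)·lcm(a,b) = 4·960413300 = 3841653200, we get b = 3841653200/39100 = 98252.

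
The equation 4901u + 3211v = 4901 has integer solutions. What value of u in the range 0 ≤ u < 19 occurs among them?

gcd(4901, 3211) = 169 (Euclid: 4901 = 1·3211 + 1690; 3211 = 1·1690 + 1521; 1690 = 1·1521 + 169; 1521 = 9·169 + 0), and 169 | 4901.
Extended Euclid: 4901·(2) + 3211·(-3) = 169. Scale by 29: u₀ = 58.
General solution u = u₀ + 19t; reducing mod 19 gives u = 1 (and v = 0).

1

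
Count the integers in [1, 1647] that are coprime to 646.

736

646 = 2·17·19. Inclusion–exclusion on these primes:
1647 − ⌊1647/2⌋ − ⌊1647/17⌋ − ⌊1647/19⌋ + ⌊1647/34⌋ + ⌊1647/38⌋ + ⌊1647/323⌋ − ⌊1647/646⌋ = 736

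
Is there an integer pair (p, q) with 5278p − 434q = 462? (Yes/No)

gcd(5278, 434): 5278 = 12·434 + 70; 434 = 6·70 + 14; 70 = 5·14 + 0 → 14
14 divides 462, so a solution exists.

Yes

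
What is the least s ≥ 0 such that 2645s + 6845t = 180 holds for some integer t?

gcd(2645, 6845) = 5 (Euclid: 6845 = 2·2645 + 1555; 2645 = 1·1555 + 1090; 1555 = 1·1090 + 465; 1090 = 2·465 + 160; 465 = 2·160 + 145; 160 = 1·145 + 15; 145 = 9·15 + 10; 15 = 1·10 + 5; 10 = 2·5 + 0), and 5 | 180.
Extended Euclid: 2645·(471) + 6845·(-182) = 5. Scale by 36: s₀ = 16956.
General solution s = s₀ + 1369k; reducing mod 1369 gives s = 528 (and t = -204).

528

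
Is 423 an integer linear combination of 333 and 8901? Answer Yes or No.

gcd(333, 8901): 8901 = 26·333 + 243; 333 = 1·243 + 90; 243 = 2·90 + 63; 90 = 1·63 + 27; 63 = 2·27 + 9; 27 = 3·9 + 0 → 9
9 divides 423, so a solution exists.

Yes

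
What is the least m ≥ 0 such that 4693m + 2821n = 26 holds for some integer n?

214

Reduce mod 2821: 4693m ≡ 26 (mod 2821). With g = gcd(4693, 2821) = 13 dividing 26, divide through: 361m ≡ 2 (mod 217).
Since gcd(361, 217) = 1, m ≡ 2·(361)⁻¹ ≡ 214 (mod 217). Smallest non-negative: 214.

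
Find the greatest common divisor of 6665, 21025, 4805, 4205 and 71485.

gcd(6665, 21025): 21025 = 3·6665 + 1030; 6665 = 6·1030 + 485; 1030 = 2·485 + 60; 485 = 8·60 + 5; 60 = 12·5 + 0 → 5
gcd(5, 4805): 4805 = 961·5 + 0 → 5
gcd(5, 4205): 4205 = 841·5 + 0 → 5
gcd(5, 71485): 71485 = 14297·5 + 0 → 5

5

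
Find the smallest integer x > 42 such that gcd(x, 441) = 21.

gcd(x, 441) = 21 forces 21 | x; write x = 21s. Then gcd(21s, 21·21) = 21·gcd(s, 21), so need gcd(s, 21) = 1.
21s > 42 gives s ≥ 3. The least s ≥ 3 coprime to 21 is 4, so x = 21·4 = 84.

84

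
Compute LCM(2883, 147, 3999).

lcm(2883, 147) = 2883·147/gcd = 423801/3 = 141267
lcm(141267, 3999) = 141267·3999/gcd = 564926733/93 = 6074481

6074481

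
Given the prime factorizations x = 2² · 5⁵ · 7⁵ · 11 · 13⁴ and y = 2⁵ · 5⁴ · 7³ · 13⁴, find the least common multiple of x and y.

528027199700000

max exponent per prime: 2⁵ · 5⁵ · 7⁵ · 11 · 13⁴ = 528027199700000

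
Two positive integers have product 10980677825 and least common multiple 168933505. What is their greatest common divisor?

65

From gcd × lcm = mn: gcd = 10980677825 / 168933505 = 65.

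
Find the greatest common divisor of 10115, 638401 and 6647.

gcd(10115, 638401): 638401 = 63·10115 + 1156; 10115 = 8·1156 + 867; 1156 = 1·867 + 289; 867 = 3·289 + 0 → 289
gcd(289, 6647): 6647 = 23·289 + 0 → 289

289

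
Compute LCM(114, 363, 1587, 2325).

lcm(114, 363) = 114·363/gcd = 41382/3 = 13794
lcm(13794, 1587) = 13794·1587/gcd = 21891078/3 = 7297026
lcm(7297026, 2325) = 7297026·2325/gcd = 16965585450/3 = 5655195150

5655195150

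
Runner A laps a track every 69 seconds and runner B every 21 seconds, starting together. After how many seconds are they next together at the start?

gcd first: 69 = 3·21 + 6; 21 = 3·6 + 3; 6 = 2·3 + 0 → gcd = 3
lcm = 69·21/gcd = 1449/3 = 483

483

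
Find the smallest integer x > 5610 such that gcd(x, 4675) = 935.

4675 = 935·5. Any x with gcd(x, 4675) = 935 is a multiple of 935, say 935s, with s coprime to 5.
Need s > 5610/935, so s ≥ 7. First s ≥ 7 with gcd(s, 5) = 1 is s = 7. Thus x = 935·7 = 6545.

6545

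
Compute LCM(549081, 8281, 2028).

549081 = 3² · 13² · 19²; 8281 = 7² · 13²; 2028 = 2² · 3 · 13²
lcm takes max exponent of each prime: 2² · 3² · 7² · 13² · 19² = 107619876

107619876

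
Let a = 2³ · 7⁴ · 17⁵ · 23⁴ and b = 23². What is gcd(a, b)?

min exponent per shared prime: 23² = 529

529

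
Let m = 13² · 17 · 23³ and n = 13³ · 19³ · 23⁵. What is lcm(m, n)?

1648841695515313

max exponent per prime: 13³ · 17 · 19³ · 23⁵ = 1648841695515313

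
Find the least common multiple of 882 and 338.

149058

gcd first: 882 = 2·338 + 206; 338 = 1·206 + 132; 206 = 1·132 + 74; 132 = 1·74 + 58; 74 = 1·58 + 16; 58 = 3·16 + 10; 16 = 1·10 + 6; 10 = 1·6 + 4; 6 = 1·4 + 2; 4 = 2·2 + 0 → gcd = 2
lcm = 882·338/gcd = 298116/2 = 149058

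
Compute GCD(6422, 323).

6422 = 2 · 13² · 19
323 = 17 · 19
Common: 19 = 19

19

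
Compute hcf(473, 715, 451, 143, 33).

473 = 11 · 43; 715 = 5 · 11 · 13; 451 = 11 · 41; 143 = 11 · 13; 33 = 3 · 11
gcd takes min exponent of each prime: 11 = 11

11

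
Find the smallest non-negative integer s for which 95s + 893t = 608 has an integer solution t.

gcd(95, 893) = 19 (Euclid: 893 = 9·95 + 38; 95 = 2·38 + 19; 38 = 2·19 + 0), and 19 | 608.
Extended Euclid: 95·(19) + 893·(-2) = 19. Scale by 32: s₀ = 608.
General solution s = s₀ + 47k; reducing mod 47 gives s = 44 (and t = -4).

44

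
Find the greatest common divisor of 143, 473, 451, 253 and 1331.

11

gcd(143, 473): 473 = 3·143 + 44; 143 = 3·44 + 11; 44 = 4·11 + 0 → 11
gcd(11, 451): 451 = 41·11 + 0 → 11
gcd(11, 253): 253 = 23·11 + 0 → 11
gcd(11, 1331): 1331 = 121·11 + 0 → 11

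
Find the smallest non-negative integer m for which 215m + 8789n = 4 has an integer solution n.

6091

Reduce mod 8789: 215m ≡ 4 (mod 8789). With g = gcd(215, 8789) = 1 dividing 4, divide through: 215m ≡ 4 (mod 8789).
Since gcd(215, 8789) = 1, m ≡ 4·(215)⁻¹ ≡ 6091 (mod 8789). Smallest non-negative: 6091.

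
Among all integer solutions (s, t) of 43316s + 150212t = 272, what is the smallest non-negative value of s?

gcd(43316, 150212) = 68 (Euclid: 150212 = 3·43316 + 20264; 43316 = 2·20264 + 2788; 20264 = 7·2788 + 748; 2788 = 3·748 + 544; 748 = 1·544 + 204; 544 = 2·204 + 136; 204 = 1·136 + 68; 136 = 2·68 + 0), and 68 | 272.
Extended Euclid: 43316·(-808) + 150212·(233) = 68. Scale by 4: s₀ = -3232.
General solution s = s₀ + 2209k; reducing mod 2209 gives s = 1186 (and t = -342).

1186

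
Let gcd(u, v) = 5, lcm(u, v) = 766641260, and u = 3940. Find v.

u·v = gcd·lcm = 5·766641260 = 3833206300, so v = 3833206300/3940 = 972895.

972895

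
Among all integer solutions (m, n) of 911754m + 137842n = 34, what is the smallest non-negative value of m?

56592

Reduce mod 137842: 911754m ≡ 34 (mod 137842). With g = gcd(911754, 137842) = 2 dividing 34, divide through: 455877m ≡ 17 (mod 68921).
Since gcd(455877, 68921) = 1, m ≡ 17·(455877)⁻¹ ≡ 56592 (mod 68921). Smallest non-negative: 56592.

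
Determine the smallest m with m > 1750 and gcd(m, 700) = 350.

2450

700 = 350·2. Any m with gcd(m, 700) = 350 is a multiple of 350, say 350s, with s coprime to 2.
Need s > 1750/350, so s ≥ 6. First s ≥ 6 with gcd(s, 2) = 1 is s = 7. Thus m = 350·7 = 2450.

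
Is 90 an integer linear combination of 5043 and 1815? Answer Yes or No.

Yes

gcd(5043, 1815): 5043 = 2·1815 + 1413; 1815 = 1·1413 + 402; 1413 = 3·402 + 207; 402 = 1·207 + 195; 207 = 1·195 + 12; 195 = 16·12 + 3; 12 = 4·3 + 0 → 3
3 divides 90, so a solution exists.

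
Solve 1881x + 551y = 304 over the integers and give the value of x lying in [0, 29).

11

Euclid: 1881 = 3·551 + 228; 551 = 2·228 + 95; 228 = 2·95 + 38; 95 = 2·38 + 19; 38 = 2·19 + 0 → gcd = 19; 304 = 19·16.
Back-substitution yields 1881·(-12) + 551·(41) = 19, so one solution is x = -12·16 = -192, y = 41·16 = 656.
Solutions in x differ by 551/19 = 29; the one in [0, 29) is -192 mod 29 = 11.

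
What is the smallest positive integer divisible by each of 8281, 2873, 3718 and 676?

8281 = 7² · 13²; 2873 = 13² · 17; 3718 = 2 · 11 · 13²; 676 = 2² · 13²
lcm takes max exponent of each prime: 2² · 7² · 11 · 13² · 17 = 6194188

6194188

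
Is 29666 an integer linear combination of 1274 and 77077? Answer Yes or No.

No

gcd(1274, 77077): 77077 = 60·1274 + 637; 1274 = 2·637 + 0 → 637
637 does not divide 29666, so a solution does not exist.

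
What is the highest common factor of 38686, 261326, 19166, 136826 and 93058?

2

gcd(38686, 261326): 261326 = 6·38686 + 29210; 38686 = 1·29210 + 9476; 29210 = 3·9476 + 782; 9476 = 12·782 + 92; 782 = 8·92 + 46; 92 = 2·46 + 0 → 46
gcd(46, 19166): 19166 = 416·46 + 30; 46 = 1·30 + 16; 30 = 1·16 + 14; 16 = 1·14 + 2; 14 = 7·2 + 0 → 2
gcd(2, 136826): 136826 = 68413·2 + 0 → 2
gcd(2, 93058): 93058 = 46529·2 + 0 → 2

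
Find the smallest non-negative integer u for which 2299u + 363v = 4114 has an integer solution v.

1

gcd(2299, 363) = 121 (Euclid: 2299 = 6·363 + 121; 363 = 3·121 + 0), and 121 | 4114.
Extended Euclid: 2299·(1) + 363·(-6) = 121. Scale by 34: u₀ = 34.
General solution u = u₀ + 3t; reducing mod 3 gives u = 1 (and v = 5).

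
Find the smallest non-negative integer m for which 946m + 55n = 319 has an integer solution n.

gcd(946, 55) = 11 (Euclid: 946 = 17·55 + 11; 55 = 5·11 + 0), and 11 | 319.
Extended Euclid: 946·(1) + 55·(-17) = 11. Scale by 29: m₀ = 29.
General solution m = m₀ + 5t; reducing mod 5 gives m = 4 (and n = -63).

4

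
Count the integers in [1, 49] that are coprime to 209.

Prime factors of 209: 11, 19. Count integers ≤ 49 divisible by none of them.
By inclusion–exclusion: 49 − ⌊49/11⌋ − ⌊49/19⌋ + ⌊49/209⌋ = 43.

43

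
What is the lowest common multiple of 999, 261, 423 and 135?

lcm(999, 261) = 999·261/gcd = 260739/9 = 28971
lcm(28971, 423) = 28971·423/gcd = 12254733/9 = 1361637
lcm(1361637, 135) = 1361637·135/gcd = 183820995/27 = 6808185

6808185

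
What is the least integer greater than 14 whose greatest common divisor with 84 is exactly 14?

Multiples of 14 above 14: 14·2, 14·3, … . Need the cofactor coprime to 84/14 = 6.
Checking s = 2, 3, … the first with gcd(s, 6) = 1 is s = 5, giving 70.

70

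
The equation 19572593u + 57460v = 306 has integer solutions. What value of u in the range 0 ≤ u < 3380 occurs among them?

462

Euclid: 19572593 = 340·57460 + 36193; 57460 = 1·36193 + 21267; 36193 = 1·21267 + 14926; 21267 = 1·14926 + 6341; 14926 = 2·6341 + 2244; 6341 = 2·2244 + 1853; 2244 = 1·1853 + 391; 1853 = 4·391 + 289; 391 = 1·289 + 102; 289 = 2·102 + 85; 102 = 1·85 + 17; 85 = 5·17 + 0 → gcd = 17; 306 = 17·18.
Back-substitution yields 19572593·(589) + 57460·(-200631) = 17, so one solution is u = 589·18 = 10602, v = -200631·18 = -3611358.
Solutions in u differ by 57460/17 = 3380; the one in [0, 3380) is 10602 mod 3380 = 462.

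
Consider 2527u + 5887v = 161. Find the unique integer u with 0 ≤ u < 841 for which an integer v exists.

Reduce mod 5887: 2527u ≡ 161 (mod 5887). With g = gcd(2527, 5887) = 7 dividing 161, divide through: 361u ≡ 23 (mod 841).
Since gcd(361, 841) = 1, u ≡ 23·(361)⁻¹ ≡ 671 (mod 841). Smallest non-negative: 671.

671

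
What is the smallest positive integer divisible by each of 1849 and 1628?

1849 = 43²; 1628 = 2² · 11 · 37
max exponents: 2² · 11 · 37 · 43² = 3010172

3010172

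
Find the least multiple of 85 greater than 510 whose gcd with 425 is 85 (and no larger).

595

425 = 85·5. Any m with gcd(m, 425) = 85 is a multiple of 85, say 85s, with s coprime to 5.
Need s > 510/85, so s ≥ 7. First s ≥ 7 with gcd(s, 5) = 1 is s = 7. Thus m = 85·7 = 595.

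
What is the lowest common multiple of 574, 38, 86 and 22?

574 = 2 · 7 · 41; 38 = 2 · 19; 86 = 2 · 43; 22 = 2 · 11
lcm takes max exponent of each prime: 2 · 7 · 11 · 19 · 41 · 43 = 5158538

5158538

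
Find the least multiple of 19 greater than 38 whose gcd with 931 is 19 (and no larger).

57

Multiples of 19 above 38: 19·3, 19·4, … . Need the cofactor coprime to 931/19 = 49.
Checking s = 3, 4, … the first with gcd(s, 49) = 1 is s = 3, giving 57.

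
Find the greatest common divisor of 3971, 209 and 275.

3971 = 11 · 19²; 209 = 11 · 19; 275 = 5² · 11
gcd takes min exponent of each prime: 11 = 11

11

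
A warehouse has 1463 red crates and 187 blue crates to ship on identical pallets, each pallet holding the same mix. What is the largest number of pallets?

Euclid: 1463 = 7·187 + 154; 187 = 1·154 + 33; 154 = 4·33 + 22; 33 = 1·22 + 11; 22 = 2·11 + 0. Last nonzero remainder: 11.

11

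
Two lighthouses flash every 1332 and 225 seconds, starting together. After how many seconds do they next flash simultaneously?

33300

gcd first: 1332 = 5·225 + 207; 225 = 1·207 + 18; 207 = 11·18 + 9; 18 = 2·9 + 0 → gcd = 9
lcm = 1332·225/gcd = 299700/9 = 33300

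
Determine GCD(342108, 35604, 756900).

342108 = 2² · 3² · 13 · 17 · 43; 35604 = 2² · 3² · 23 · 43; 756900 = 2² · 3² · 5² · 29²
gcd takes min exponent of each prime: 2² · 3² = 36

36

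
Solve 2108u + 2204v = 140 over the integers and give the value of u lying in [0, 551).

297

Euclid: 2204 = 1·2108 + 96; 2108 = 21·96 + 92; 96 = 1·92 + 4; 92 = 23·4 + 0 → gcd = 4; 140 = 4·35.
Back-substitution yields 2108·(-23) + 2204·(22) = 4, so one solution is u = -23·35 = -805, v = 22·35 = 770.
Solutions in u differ by 2204/4 = 551; the one in [0, 551) is -805 mod 551 = 297.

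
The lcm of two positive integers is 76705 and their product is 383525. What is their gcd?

From gcd × lcm = pq: gcd = 383525 / 76705 = 5.

5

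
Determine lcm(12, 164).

492

12 = 2² · 3; 164 = 2² · 41
max exponents: 2² · 3 · 41 = 492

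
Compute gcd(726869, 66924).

Euclid: 726869 = 10·66924 + 57629; 66924 = 1·57629 + 9295; 57629 = 6·9295 + 1859; 9295 = 5·1859 + 0. Last nonzero remainder: 1859.

1859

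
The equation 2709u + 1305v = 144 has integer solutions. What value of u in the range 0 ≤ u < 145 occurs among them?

41

Reduce mod 1305: 2709u ≡ 144 (mod 1305). With g = gcd(2709, 1305) = 9 dividing 144, divide through: 301u ≡ 16 (mod 145).
Since gcd(301, 145) = 1, u ≡ 16·(301)⁻¹ ≡ 41 (mod 145). Smallest non-negative: 41.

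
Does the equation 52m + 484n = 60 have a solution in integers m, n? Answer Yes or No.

Yes

gcd(52, 484): 484 = 9·52 + 16; 52 = 3·16 + 4; 16 = 4·4 + 0 → 4
4 divides 60, so a solution exists.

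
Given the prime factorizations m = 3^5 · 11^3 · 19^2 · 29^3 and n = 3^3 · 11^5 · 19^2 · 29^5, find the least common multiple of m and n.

max exponent per prime: 3^5 · 11^5 · 19^2 · 29^5 = 289778987595757077

289778987595757077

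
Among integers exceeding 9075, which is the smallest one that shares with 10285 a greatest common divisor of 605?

9680

gcd(t, 10285) = 605 forces 605 | t; write t = 605s. Then gcd(605s, 605·17) = 605·gcd(s, 17), so need gcd(s, 17) = 1.
605s > 9075 gives s ≥ 16. The least s ≥ 16 coprime to 17 is 16, so t = 605·16 = 9680.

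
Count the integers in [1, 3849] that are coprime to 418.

1658

Prime factors of 418: 2, 11, 19. Count integers ≤ 3849 divisible by none of them.
By inclusion–exclusion: 3849 − ⌊3849/2⌋ − ⌊3849/11⌋ − ⌊3849/19⌋ + ⌊3849/22⌋ + ⌊3849/38⌋ + ⌊3849/209⌋ − ⌊3849/418⌋ = 1658.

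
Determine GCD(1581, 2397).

Euclid: 2397 = 1·1581 + 816; 1581 = 1·816 + 765; 816 = 1·765 + 51; 765 = 15·51 + 0. Last nonzero remainder: 51.

51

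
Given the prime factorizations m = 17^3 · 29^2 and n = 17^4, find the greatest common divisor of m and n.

4913

min exponent per shared prime: 17^3 = 4913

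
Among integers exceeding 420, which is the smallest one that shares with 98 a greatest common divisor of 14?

Multiples of 14 above 420: 14·31, 14·32, … . Need the cofactor coprime to 98/14 = 7.
Checking s = 31, 32, … the first with gcd(s, 7) = 1 is s = 31, giving 434.

434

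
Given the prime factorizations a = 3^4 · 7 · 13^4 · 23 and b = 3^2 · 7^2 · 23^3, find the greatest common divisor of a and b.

min exponent per shared prime: 3^2 · 7 · 23 = 1449

1449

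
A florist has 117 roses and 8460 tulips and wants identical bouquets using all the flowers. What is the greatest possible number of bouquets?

9

Euclid: 8460 = 72·117 + 36; 117 = 3·36 + 9; 36 = 4·9 + 0. Last nonzero remainder: 9.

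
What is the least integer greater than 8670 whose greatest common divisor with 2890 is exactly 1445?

gcd(a, 2890) = 1445 forces 1445 | a; write a = 1445s. Then gcd(1445s, 1445·2) = 1445·gcd(s, 2), so need gcd(s, 2) = 1.
1445s > 8670 gives s ≥ 7. The least s ≥ 7 coprime to 2 is 7, so a = 1445·7 = 10115.

10115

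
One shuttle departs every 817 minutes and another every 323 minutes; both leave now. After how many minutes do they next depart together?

gcd first: 817 = 2·323 + 171; 323 = 1·171 + 152; 171 = 1·152 + 19; 152 = 8·19 + 0 → gcd = 19
lcm = 817·323/gcd = 263891/19 = 13889

13889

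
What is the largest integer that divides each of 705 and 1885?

5

Euclid: 1885 = 2·705 + 475; 705 = 1·475 + 230; 475 = 2·230 + 15; 230 = 15·15 + 5; 15 = 3·5 + 0. Last nonzero remainder: 5.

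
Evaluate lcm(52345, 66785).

1936765

gcd first: 66785 = 1·52345 + 14440; 52345 = 3·14440 + 9025; 14440 = 1·9025 + 5415; 9025 = 1·5415 + 3610; 5415 = 1·3610 + 1805; 3610 = 2·1805 + 0 → gcd = 1805
lcm = 52345·66785/gcd = 3495860825/1805 = 1936765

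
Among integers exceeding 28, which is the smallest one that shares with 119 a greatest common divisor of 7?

gcd(m, 119) = 7 forces 7 | m; write m = 7s. Then gcd(7s, 7·17) = 7·gcd(s, 17), so need gcd(s, 17) = 1.
7s > 28 gives s ≥ 5. The least s ≥ 5 coprime to 17 is 5, so m = 7·5 = 35.

35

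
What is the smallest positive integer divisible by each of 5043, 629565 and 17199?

5043 = 3 · 41²; 629565 = 3 · 5 · 19 · 47²; 17199 = 3³ · 7² · 13
lcm takes max exponent of each prime: 3³ · 5 · 7² · 13 · 19 · 41² · 47² = 6067226819745

6067226819745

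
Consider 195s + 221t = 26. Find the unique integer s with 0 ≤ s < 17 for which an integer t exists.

16

gcd(195, 221) = 13 (Euclid: 221 = 1·195 + 26; 195 = 7·26 + 13; 26 = 2·13 + 0), and 13 | 26.
Extended Euclid: 195·(8) + 221·(-7) = 13. Scale by 2: s₀ = 16.
General solution s = s₀ + 17k; reducing mod 17 gives s = 16 (and t = -14).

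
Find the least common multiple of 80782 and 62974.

80782 = 2 · 13² · 239; 62974 = 2 · 23 · 37²
max exponents: 2 · 13² · 23 · 37² · 239 = 2543582834

2543582834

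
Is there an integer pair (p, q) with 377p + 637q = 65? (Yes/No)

Yes

By Bézout, 377p + 637q = 65 has integer solutions iff gcd(377, 637) | 65.
Euclid: 637 = 1·377 + 260; 377 = 1·260 + 117; 260 = 2·117 + 26; 117 = 4·26 + 13; 26 = 2·13 + 0. gcd = 13; 65 mod 13 = 0. Yes.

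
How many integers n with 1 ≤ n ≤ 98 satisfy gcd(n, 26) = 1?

26 = 2·13. Inclusion–exclusion on these primes:
98 − ⌊98/2⌋ − ⌊98/13⌋ + ⌊98/26⌋ = 45

45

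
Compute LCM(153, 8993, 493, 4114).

568015866

153 = 3² · 17; 8993 = 17 · 23²; 493 = 17 · 29; 4114 = 2 · 11² · 17
lcm takes max exponent of each prime: 2 · 3² · 11² · 17 · 23² · 29 = 568015866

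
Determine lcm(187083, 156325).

187083 = 3³ · 13² · 41; 156325 = 5² · 13² · 37
max exponents: 3³ · 5² · 13² · 37 · 41 = 173051775

173051775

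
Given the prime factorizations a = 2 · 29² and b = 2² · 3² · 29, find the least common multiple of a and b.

30276

max exponent per prime: 2² · 3² · 29² = 30276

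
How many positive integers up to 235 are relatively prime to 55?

Prime factors of 55: 5, 11. Count integers ≤ 235 divisible by none of them.
By inclusion–exclusion: 235 − ⌊235/5⌋ − ⌊235/11⌋ + ⌊235/55⌋ = 171.

171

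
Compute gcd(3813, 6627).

3

3813 = 3 · 31 · 41
6627 = 3 · 47²
Common: 3 = 3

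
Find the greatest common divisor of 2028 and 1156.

4

Euclid: 2028 = 1·1156 + 872; 1156 = 1·872 + 284; 872 = 3·284 + 20; 284 = 14·20 + 4; 20 = 5·4 + 0. Last nonzero remainder: 4.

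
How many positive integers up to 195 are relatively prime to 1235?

136

1235 = 5·13·19. Inclusion–exclusion on these primes:
195 − ⌊195/5⌋ − ⌊195/13⌋ − ⌊195/19⌋ + ⌊195/65⌋ + ⌊195/95⌋ + ⌊195/247⌋ − ⌊195/1235⌋ = 136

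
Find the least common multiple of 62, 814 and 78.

984126

lcm(62, 814) = 62·814/gcd = 50468/2 = 25234
lcm(25234, 78) = 25234·78/gcd = 1968252/2 = 984126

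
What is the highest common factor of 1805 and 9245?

5

Euclid: 9245 = 5·1805 + 220; 1805 = 8·220 + 45; 220 = 4·45 + 40; 45 = 1·40 + 5; 40 = 8·5 + 0. Last nonzero remainder: 5.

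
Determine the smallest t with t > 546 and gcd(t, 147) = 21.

Multiples of 21 above 546: 21·27, 21·28, … . Need the cofactor coprime to 147/21 = 7.
Checking s = 27, 28, … the first with gcd(s, 7) = 1 is s = 27, giving 567.

567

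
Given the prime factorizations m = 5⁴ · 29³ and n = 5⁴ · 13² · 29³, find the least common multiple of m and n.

max exponent per prime: 5⁴ · 13² · 29³ = 2576088125

2576088125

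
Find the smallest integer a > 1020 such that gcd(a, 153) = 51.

1122

153 = 51·3. Any a with gcd(a, 153) = 51 is a multiple of 51, say 51s, with s coprime to 3.
Need s > 1020/51, so s ≥ 21. First s ≥ 21 with gcd(s, 3) = 1 is s = 22. Thus a = 51·22 = 1122.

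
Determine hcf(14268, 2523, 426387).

gcd(14268, 2523): 14268 = 5·2523 + 1653; 2523 = 1·1653 + 870; 1653 = 1·870 + 783; 870 = 1·783 + 87; 783 = 9·87 + 0 → 87
gcd(87, 426387): 426387 = 4901·87 + 0 → 87

87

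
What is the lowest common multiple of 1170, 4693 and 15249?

lcm(1170, 4693) = 1170·4693/gcd = 5490810/13 = 422370
lcm(422370, 15249) = 422370·15249/gcd = 6440720130/39 = 165146670

165146670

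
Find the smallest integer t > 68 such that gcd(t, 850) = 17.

850 = 17·50. Any t with gcd(t, 850) = 17 is a multiple of 17, say 17s, with s coprime to 50.
Need s > 68/17, so s ≥ 5. First s ≥ 5 with gcd(s, 50) = 1 is s = 7. Thus t = 17·7 = 119.

119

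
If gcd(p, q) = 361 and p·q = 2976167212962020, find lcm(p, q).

8244230506820

Since gcd(p,q)·lcm(p,q) = pq, lcm = 2976167212962020/361 = 8244230506820.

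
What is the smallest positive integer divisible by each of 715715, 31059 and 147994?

6103555968510

715715 = 5 · 7 · 11² · 13²; 31059 = 3² · 7 · 17 · 29; 147994 = 2 · 7 · 11 · 31²
lcm takes max exponent of each prime: 2 · 3² · 5 · 7 · 11² · 13² · 17 · 29 · 31² = 6103555968510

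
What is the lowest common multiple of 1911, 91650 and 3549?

lcm(1911, 91650) = 1911·91650/gcd = 175143150/39 = 4490850
lcm(4490850, 3549) = 4490850·3549/gcd = 15938026650/273 = 58381050

58381050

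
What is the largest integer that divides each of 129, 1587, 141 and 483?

3

129 = 3 · 43; 1587 = 3 · 23²; 141 = 3 · 47; 483 = 3 · 7 · 23
gcd takes min exponent of each prime: 3 = 3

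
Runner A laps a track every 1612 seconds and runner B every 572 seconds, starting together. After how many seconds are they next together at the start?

1612 = 2² · 13 · 31; 572 = 2² · 11 · 13
max exponents: 2² · 11 · 13 · 31 = 17732

17732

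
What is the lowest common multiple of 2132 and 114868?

2132 = 2² · 13 · 41; 114868 = 2² · 13 · 47²
max exponents: 2² · 13 · 41 · 47² = 4709588

4709588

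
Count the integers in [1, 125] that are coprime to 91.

100

Prime factors of 91: 7, 13. Count integers ≤ 125 divisible by none of them.
By inclusion–exclusion: 125 − ⌊125/7⌋ − ⌊125/13⌋ + ⌊125/91⌋ = 100.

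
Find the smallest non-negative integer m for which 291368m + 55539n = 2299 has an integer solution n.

317

Euclid: 291368 = 5·55539 + 13673; 55539 = 4·13673 + 847; 13673 = 16·847 + 121; 847 = 7·121 + 0 → gcd = 121; 2299 = 121·19.
Back-substitution yields 291368·(65) + 55539·(-341) = 121, so one solution is m = 65·19 = 1235, n = -341·19 = -6479.
Solutions in m differ by 55539/121 = 459; the one in [0, 459) is 1235 mod 459 = 317.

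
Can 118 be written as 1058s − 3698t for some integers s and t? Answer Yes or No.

Yes

By Bézout, 1058s − 3698t = 118 has integer solutions iff gcd(1058, 3698) | 118.
Euclid: 3698 = 3·1058 + 524; 1058 = 2·524 + 10; 524 = 52·10 + 4; 10 = 2·4 + 2; 4 = 2·2 + 0. gcd = 2; 118 mod 2 = 0. Yes.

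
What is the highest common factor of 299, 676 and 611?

gcd(299, 676): 676 = 2·299 + 78; 299 = 3·78 + 65; 78 = 1·65 + 13; 65 = 5·13 + 0 → 13
gcd(13, 611): 611 = 47·13 + 0 → 13

13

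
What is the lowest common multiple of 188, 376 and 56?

lcm(188, 376) = 188·376/gcd = 70688/188 = 376
lcm(376, 56) = 376·56/gcd = 21056/8 = 2632

2632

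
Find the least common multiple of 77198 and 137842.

gcd first: 137842 = 1·77198 + 60644; 77198 = 1·60644 + 16554; 60644 = 3·16554 + 10982; 16554 = 1·10982 + 5572; 10982 = 1·5572 + 5410; 5572 = 1·5410 + 162; 5410 = 33·162 + 64; 162 = 2·64 + 34; 64 = 1·34 + 30; 34 = 1·30 + 4; 30 = 7·4 + 2; 4 = 2·2 + 0 → gcd = 2
lcm = 77198·137842/gcd = 10641126716/2 = 5320563358

5320563358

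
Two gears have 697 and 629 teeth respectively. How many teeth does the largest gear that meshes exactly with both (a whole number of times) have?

17

697 = 17 · 41
629 = 17 · 37
Common: 17 = 17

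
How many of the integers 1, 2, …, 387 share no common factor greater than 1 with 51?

243

51 = 3·17. Inclusion–exclusion on these primes:
387 − ⌊387/3⌋ − ⌊387/17⌋ + ⌊387/51⌋ = 243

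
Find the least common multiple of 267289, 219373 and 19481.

11145684011

lcm(267289, 219373) = 267289·219373/gcd = 58635989797/121 = 484594957
lcm(484594957, 19481) = 484594957·19481/gcd = 9440394357317/847 = 11145684011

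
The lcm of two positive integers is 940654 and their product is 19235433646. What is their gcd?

20449

From gcd × lcm = mn: gcd = 19235433646 / 940654 = 20449.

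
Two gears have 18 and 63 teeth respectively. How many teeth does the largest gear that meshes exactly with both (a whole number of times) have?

9

18 = 2 · 3²
63 = 3² · 7
Common: 3² = 9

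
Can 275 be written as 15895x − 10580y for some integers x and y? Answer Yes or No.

By Bézout, 15895x − 10580y = 275 has integer solutions iff gcd(15895, 10580) | 275.
Euclid: 15895 = 1·10580 + 5315; 10580 = 1·5315 + 5265; 5315 = 1·5265 + 50; 5265 = 105·50 + 15; 50 = 3·15 + 5; 15 = 3·5 + 0. gcd = 5; 275 mod 5 = 0. Yes.

Yes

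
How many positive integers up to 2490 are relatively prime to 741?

741 = 3·13·19. Inclusion–exclusion on these primes:
2490 − ⌊2490/3⌋ − ⌊2490/13⌋ − ⌊2490/19⌋ + ⌊2490/39⌋ + ⌊2490/57⌋ + ⌊2490/247⌋ − ⌊2490/741⌋ = 1451

1451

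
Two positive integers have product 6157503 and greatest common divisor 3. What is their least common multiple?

2052501

Since gcd(m,n)·lcm(m,n) = mn, lcm = 6157503/3 = 2052501.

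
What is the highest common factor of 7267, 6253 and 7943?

169

gcd(7267, 6253): 7267 = 1·6253 + 1014; 6253 = 6·1014 + 169; 1014 = 6·169 + 0 → 169
gcd(169, 7943): 7943 = 47·169 + 0 → 169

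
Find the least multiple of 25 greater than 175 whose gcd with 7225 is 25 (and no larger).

200

7225 = 25·289. Any m with gcd(m, 7225) = 25 is a multiple of 25, say 25s, with s coprime to 289.
Need s > 175/25, so s ≥ 8. First s ≥ 8 with gcd(s, 289) = 1 is s = 8. Thus m = 25·8 = 200.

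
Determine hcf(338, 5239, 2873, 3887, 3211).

169

gcd(338, 5239): 5239 = 15·338 + 169; 338 = 2·169 + 0 → 169
gcd(169, 2873): 2873 = 17·169 + 0 → 169
gcd(169, 3887): 3887 = 23·169 + 0 → 169
gcd(169, 3211): 3211 = 19·169 + 0 → 169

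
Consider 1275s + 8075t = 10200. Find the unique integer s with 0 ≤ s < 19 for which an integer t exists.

Euclid: 8075 = 6·1275 + 425; 1275 = 3·425 + 0 → gcd = 425; 10200 = 425·24.
Back-substitution yields 1275·(-6) + 8075·(1) = 425, so one solution is s = -6·24 = -144, t = 1·24 = 24.
Solutions in s differ by 8075/425 = 19; the one in [0, 19) is -144 mod 19 = 8.

8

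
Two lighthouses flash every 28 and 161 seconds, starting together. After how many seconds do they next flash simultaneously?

28 = 2² · 7; 161 = 7 · 23
max exponents: 2² · 7 · 23 = 644

644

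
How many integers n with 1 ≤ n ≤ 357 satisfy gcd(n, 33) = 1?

216

Prime factors of 33: 3, 11. Count integers ≤ 357 divisible by none of them.
By inclusion–exclusion: 357 − ⌊357/3⌋ − ⌊357/11⌋ + ⌊357/33⌋ = 216.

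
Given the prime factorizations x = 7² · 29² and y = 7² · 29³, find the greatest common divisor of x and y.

min exponent per shared prime: 7² · 29² = 41209

41209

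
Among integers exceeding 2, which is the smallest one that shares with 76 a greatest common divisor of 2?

gcd(k, 76) = 2 forces 2 | k; write k = 2s. Then gcd(2s, 2·38) = 2·gcd(s, 38), so need gcd(s, 38) = 1.
2s > 2 gives s ≥ 2. The least s ≥ 2 coprime to 38 is 3, so k = 2·3 = 6.

6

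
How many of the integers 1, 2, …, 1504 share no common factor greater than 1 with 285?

Prime factors of 285: 3, 5, 19. Count integers ≤ 1504 divisible by none of them.
By inclusion–exclusion: 1504 − ⌊1504/3⌋ − ⌊1504/5⌋ − ⌊1504/19⌋ + ⌊1504/15⌋ + ⌊1504/57⌋ + ⌊1504/95⌋ − ⌊1504/285⌋ = 760.

760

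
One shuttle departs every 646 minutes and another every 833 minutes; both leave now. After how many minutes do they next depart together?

646 = 2 · 17 · 19; 833 = 7² · 17
max exponents: 2 · 7² · 17 · 19 = 31654

31654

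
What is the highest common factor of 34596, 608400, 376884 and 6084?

34596 = 2² · 3² · 31²; 608400 = 2⁴ · 3² · 5² · 13²; 376884 = 2² · 3² · 19² · 29; 6084 = 2² · 3² · 13²
gcd takes min exponent of each prime: 2² · 3² = 36

36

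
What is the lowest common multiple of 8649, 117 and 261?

8649 = 3² · 31²; 117 = 3² · 13; 261 = 3² · 29
lcm takes max exponent of each prime: 3² · 13 · 29 · 31² = 3260673

3260673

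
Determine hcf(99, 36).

Euclid: 99 = 2·36 + 27; 36 = 1·27 + 9; 27 = 3·9 + 0. Last nonzero remainder: 9.

9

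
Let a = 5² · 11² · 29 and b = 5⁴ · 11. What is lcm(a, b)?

2193125

max exponent per prime: 5⁴ · 11² · 29 = 2193125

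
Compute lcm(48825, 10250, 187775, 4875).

48825 = 3² · 5² · 7 · 31; 10250 = 2 · 5³ · 41; 187775 = 5² · 7 · 29 · 37; 4875 = 3 · 5³ · 13
lcm takes max exponent of each prime: 2 · 3² · 5³ · 7 · 13 · 29 · 31 · 37 · 41 = 279234569250

279234569250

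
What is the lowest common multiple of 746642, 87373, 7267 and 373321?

746642 = 2 · 13² · 47²; 87373 = 11 · 13² · 47; 7267 = 13² · 43; 373321 = 13² · 47²
lcm takes max exponent of each prime: 2 · 11 · 13² · 43 · 47² = 353161666

353161666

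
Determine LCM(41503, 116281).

39884383

gcd first: 116281 = 2·41503 + 33275; 41503 = 1·33275 + 8228; 33275 = 4·8228 + 363; 8228 = 22·363 + 242; 363 = 1·242 + 121; 242 = 2·121 + 0 → gcd = 121
lcm = 41503·116281/gcd = 4826010343/121 = 39884383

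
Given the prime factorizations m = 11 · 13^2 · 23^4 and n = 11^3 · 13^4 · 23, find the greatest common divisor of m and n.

min exponent per shared prime: 11 · 13^2 · 23 = 42757

42757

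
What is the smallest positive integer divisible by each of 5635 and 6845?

5635 = 5 · 7² · 23; 6845 = 5 · 37²
max exponents: 5 · 7² · 23 · 37² = 7714315

7714315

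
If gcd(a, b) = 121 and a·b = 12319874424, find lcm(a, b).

101817144

Since gcd(a,b)·lcm(a,b) = ab, lcm = 12319874424/121 = 101817144.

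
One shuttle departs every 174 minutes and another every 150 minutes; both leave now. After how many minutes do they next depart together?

4350

174 = 2 · 3 · 29; 150 = 2 · 3 · 5²
max exponents: 2 · 3 · 5² · 29 = 4350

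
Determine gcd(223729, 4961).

Euclid: 223729 = 45·4961 + 484; 4961 = 10·484 + 121; 484 = 4·121 + 0. Last nonzero remainder: 121.

121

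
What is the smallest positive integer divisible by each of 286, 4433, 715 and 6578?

1019590

lcm(286, 4433) = 286·4433/gcd = 1267838/143 = 8866
lcm(8866, 715) = 8866·715/gcd = 6339190/143 = 44330
lcm(44330, 6578) = 44330·6578/gcd = 291602740/286 = 1019590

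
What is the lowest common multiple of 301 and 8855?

380765

gcd first: 8855 = 29·301 + 126; 301 = 2·126 + 49; 126 = 2·49 + 28; 49 = 1·28 + 21; 28 = 1·21 + 7; 21 = 3·7 + 0 → gcd = 7
lcm = 301·8855/gcd = 2665355/7 = 380765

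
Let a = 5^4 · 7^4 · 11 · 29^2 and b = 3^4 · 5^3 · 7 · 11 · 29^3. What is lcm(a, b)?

32609480124375

max exponent per prime: 3^4 · 5^4 · 7^4 · 11 · 29^3 = 32609480124375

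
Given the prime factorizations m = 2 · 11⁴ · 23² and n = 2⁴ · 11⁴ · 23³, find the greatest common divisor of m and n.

min exponent per shared prime: 2 · 11⁴ · 23² = 15490178

15490178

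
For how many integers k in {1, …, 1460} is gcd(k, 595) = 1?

595 = 5·7·17. Inclusion–exclusion on these primes:
1460 − ⌊1460/5⌋ − ⌊1460/7⌋ − ⌊1460/17⌋ + ⌊1460/35⌋ + ⌊1460/85⌋ + ⌊1460/119⌋ − ⌊1460/595⌋ = 943

943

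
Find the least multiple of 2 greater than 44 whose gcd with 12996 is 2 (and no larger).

46

gcd(a, 12996) = 2 forces 2 | a; write a = 2s. Then gcd(2s, 2·6498) = 2·gcd(s, 6498), so need gcd(s, 6498) = 1.
2s > 44 gives s ≥ 23. The least s ≥ 23 coprime to 6498 is 23, so a = 2·23 = 46.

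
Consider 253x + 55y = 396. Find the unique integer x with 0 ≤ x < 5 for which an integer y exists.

2

Euclid: 253 = 4·55 + 33; 55 = 1·33 + 22; 33 = 1·22 + 11; 22 = 2·11 + 0 → gcd = 11; 396 = 11·36.
Back-substitution yields 253·(2) + 55·(-9) = 11, so one solution is x = 2·36 = 72, y = -9·36 = -324.
Solutions in x differ by 55/11 = 5; the one in [0, 5) is 72 mod 5 = 2.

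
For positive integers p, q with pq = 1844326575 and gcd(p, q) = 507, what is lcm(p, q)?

3637725

gcd·lcm = product, so lcm = 1844326575/507 = 3637725.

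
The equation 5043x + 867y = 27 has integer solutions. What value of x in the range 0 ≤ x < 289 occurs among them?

gcd(5043, 867) = 3 (Euclid: 5043 = 5·867 + 708; 867 = 1·708 + 159; 708 = 4·159 + 72; 159 = 2·72 + 15; 72 = 4·15 + 12; 15 = 1·12 + 3; 12 = 4·3 + 0), and 3 | 27.
Extended Euclid: 5043·(-60) + 867·(349) = 3. Scale by 9: x₀ = -540.
General solution x = x₀ + 289t; reducing mod 289 gives x = 38 (and y = -221).

38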